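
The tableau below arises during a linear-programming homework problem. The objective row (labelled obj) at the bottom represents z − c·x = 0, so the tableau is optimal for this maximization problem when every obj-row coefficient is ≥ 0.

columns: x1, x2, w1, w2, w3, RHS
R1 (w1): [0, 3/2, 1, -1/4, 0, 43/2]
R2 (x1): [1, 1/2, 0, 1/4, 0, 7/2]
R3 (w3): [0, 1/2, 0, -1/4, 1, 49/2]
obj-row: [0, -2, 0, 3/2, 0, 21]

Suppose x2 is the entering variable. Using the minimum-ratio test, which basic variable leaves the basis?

Column x2 entries and ratios — w1: (43/2)/(3/2) = 43/3; x1: (7/2)/(1/2) = 7; w3: (49/2)/(1/2) = 49.
Smallest ratio is 7 in the row of x1, so x1 leaves.

x1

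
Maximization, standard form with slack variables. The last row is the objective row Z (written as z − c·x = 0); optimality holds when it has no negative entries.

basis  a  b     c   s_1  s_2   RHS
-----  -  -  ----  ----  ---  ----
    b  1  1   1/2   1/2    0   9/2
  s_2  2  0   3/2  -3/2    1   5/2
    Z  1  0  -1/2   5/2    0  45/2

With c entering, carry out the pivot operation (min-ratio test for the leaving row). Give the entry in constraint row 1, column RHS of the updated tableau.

11/3

Ratio test on column c — row 1: (9/2)/(1/2) = 9; row 2: (5/2)/(3/2) = 5/3. Minimum is 5/3 at row 2 (s_2 leaves); pivot element 3/2.
Divide row 2 by 3/2; eliminate column c from the other rows.
Row 1 update in column RHS: 9/2 − (1/2)·(5/3) = 11/3.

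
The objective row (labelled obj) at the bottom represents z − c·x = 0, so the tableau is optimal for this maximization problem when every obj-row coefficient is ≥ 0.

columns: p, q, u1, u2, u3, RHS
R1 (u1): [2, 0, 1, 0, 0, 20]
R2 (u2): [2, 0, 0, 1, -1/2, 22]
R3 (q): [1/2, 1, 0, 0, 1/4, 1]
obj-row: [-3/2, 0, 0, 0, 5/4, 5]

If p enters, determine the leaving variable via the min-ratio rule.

q

Column p entries and ratios — u1: 20/2 = 10; u2: 22/2 = 11; q: 1/(1/2) = 2.
Smallest ratio is 2 in the row of q, so q leaves.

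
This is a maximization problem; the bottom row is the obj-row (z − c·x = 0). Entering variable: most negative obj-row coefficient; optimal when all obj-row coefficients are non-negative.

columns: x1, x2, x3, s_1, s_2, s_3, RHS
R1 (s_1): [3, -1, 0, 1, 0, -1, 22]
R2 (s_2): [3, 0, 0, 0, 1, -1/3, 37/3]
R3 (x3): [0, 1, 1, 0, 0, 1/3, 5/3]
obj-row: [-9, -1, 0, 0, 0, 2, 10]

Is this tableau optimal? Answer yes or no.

no

The obj-row has a negative entry -9 in column x1, so it is not optimal.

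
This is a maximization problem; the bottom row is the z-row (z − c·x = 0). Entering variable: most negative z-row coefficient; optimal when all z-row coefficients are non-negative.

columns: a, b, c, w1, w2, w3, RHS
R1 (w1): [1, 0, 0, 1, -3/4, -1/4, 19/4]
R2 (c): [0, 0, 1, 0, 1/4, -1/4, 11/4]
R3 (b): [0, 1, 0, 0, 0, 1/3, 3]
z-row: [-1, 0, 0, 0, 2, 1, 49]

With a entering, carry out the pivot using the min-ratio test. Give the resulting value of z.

Ratio test on column a — row 1: (19/4)/1 = 19/4; row 2: entry 0 ≤ 0; row 3: entry 0 ≤ 0. Minimum is 19/4 at row 1 (w1 leaves); pivot element 1.
Pivot on row 1; the z-row RHS becomes 49 − (-1)·(19/4) = 215/4.

215/4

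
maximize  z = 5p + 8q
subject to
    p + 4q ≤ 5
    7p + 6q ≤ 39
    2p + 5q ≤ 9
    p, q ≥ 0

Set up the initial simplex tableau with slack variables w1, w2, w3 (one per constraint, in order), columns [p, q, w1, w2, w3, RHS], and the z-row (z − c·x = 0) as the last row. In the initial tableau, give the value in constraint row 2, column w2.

1

Slack w2 belongs to constraint 2; its column is the unit vector e_2, so the entry in row 2 is 1.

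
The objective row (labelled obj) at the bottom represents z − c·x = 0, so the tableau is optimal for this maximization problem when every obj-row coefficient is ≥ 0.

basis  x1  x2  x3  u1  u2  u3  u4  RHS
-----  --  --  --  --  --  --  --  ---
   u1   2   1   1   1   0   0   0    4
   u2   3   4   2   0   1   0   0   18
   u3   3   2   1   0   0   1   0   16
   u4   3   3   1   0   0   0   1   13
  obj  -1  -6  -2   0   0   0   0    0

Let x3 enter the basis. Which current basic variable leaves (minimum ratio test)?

Column x3 entries and ratios — u1: 4/1 = 4; u2: 18/2 = 9; u3: 16/1 = 16; u4: 13/1 = 13.
Smallest ratio is 4 in the row of u1, so u1 leaves.

u1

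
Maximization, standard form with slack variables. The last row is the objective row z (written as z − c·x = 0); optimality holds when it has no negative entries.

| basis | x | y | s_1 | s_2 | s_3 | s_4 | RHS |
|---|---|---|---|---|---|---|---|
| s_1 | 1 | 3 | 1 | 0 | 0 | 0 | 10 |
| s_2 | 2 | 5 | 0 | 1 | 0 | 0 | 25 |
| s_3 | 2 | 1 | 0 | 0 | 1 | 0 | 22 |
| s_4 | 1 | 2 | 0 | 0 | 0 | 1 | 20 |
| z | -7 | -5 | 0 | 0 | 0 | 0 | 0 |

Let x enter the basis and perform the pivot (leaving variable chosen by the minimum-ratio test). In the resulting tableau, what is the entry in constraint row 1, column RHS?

Ratio test on column x — row 1: 10/1 = 10; row 2: 25/2 = 25/2; row 3: 22/2 = 11; row 4: 20/1 = 20. Minimum is 10 at row 1 (s_1 leaves); pivot element 1.
Divide row 1 by 1; eliminate column x from the other rows.
In the new row 1, the RHS entry is the old entry divided by the pivot: 10/1 = 10.

10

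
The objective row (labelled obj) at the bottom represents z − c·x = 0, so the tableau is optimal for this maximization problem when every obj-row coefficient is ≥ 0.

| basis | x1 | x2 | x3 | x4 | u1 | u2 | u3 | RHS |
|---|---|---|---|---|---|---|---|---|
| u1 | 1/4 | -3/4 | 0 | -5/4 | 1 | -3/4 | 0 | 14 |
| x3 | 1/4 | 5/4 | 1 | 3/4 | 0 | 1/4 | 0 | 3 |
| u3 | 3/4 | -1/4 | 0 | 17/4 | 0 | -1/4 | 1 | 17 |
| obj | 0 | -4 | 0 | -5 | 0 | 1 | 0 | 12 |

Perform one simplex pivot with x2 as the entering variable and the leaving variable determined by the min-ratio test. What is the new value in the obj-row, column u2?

Ratio test on column x2 — row 1: entry -3/4 ≤ 0; row 2: 3/(5/4) = 12/5; row 3: entry -1/4 ≤ 0. Minimum is 12/5 at row 2 (x3 leaves); pivot element 5/4.
Divide row 2 by 5/4; eliminate column x2 from the other rows.
obj-row update in column u2: 1 − (-4)·(1/5) = 9/5.

9/5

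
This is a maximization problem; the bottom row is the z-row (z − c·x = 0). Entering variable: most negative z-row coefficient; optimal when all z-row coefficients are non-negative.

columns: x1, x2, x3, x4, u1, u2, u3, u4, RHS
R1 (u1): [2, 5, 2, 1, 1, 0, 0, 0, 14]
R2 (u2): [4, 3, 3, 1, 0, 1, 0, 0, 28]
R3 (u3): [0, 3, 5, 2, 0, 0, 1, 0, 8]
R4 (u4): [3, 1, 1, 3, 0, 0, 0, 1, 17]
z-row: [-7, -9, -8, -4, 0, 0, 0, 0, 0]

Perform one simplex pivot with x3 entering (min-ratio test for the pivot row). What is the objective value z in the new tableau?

64/5

Ratio test on column x3 — row 1: 14/2 = 7; row 2: 28/3 = 28/3; row 3: 8/5 = 8/5; row 4: 17/1 = 17. Minimum is 8/5 at row 3 (u3 leaves); pivot element 5.
Pivot on row 3; the z-row RHS becomes 0 − (-8)·(8/5) = 64/5.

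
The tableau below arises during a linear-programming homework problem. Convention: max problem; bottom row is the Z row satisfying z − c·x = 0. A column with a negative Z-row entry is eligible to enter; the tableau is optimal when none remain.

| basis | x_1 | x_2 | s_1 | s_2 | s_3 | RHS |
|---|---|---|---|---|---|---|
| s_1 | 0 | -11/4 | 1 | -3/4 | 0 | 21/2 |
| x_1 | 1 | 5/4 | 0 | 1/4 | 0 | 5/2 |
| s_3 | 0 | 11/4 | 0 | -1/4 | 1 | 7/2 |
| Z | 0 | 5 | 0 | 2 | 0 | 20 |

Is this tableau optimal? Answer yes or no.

Every Z-row coefficient is ≥ 0, so the tableau is optimal.

yes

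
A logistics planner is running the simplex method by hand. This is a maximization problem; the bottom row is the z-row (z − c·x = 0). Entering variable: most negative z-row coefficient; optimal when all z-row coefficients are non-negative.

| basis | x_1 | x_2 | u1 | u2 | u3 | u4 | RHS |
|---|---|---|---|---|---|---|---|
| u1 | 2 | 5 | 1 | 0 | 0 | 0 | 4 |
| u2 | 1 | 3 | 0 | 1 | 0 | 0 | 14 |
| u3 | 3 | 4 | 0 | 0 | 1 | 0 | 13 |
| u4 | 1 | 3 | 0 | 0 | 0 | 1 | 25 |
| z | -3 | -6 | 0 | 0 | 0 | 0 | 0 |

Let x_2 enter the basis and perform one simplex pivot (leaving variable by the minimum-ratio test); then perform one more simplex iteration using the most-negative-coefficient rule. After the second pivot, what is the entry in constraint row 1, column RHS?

Ratio test on column x_2 — row 1: 4/5 = 4/5; row 2: 14/3 = 14/3; row 3: 13/4 = 13/4; row 4: 25/3 = 25/3. Minimum is 4/5 at row 1 (u1 leaves); pivot element 5.
Divide row 1 by 5; eliminate column x_2 from the other rows.
Second iteration: most negative z-row entry is -3/5 in column x_1, so x_1 enters.
Ratio test on column x_1 — row 1: (4/5)/(2/5) = 2; row 2: entry -1/5 ≤ 0; row 3: (49/5)/(7/5) = 7; row 4: entry -1/5 ≤ 0. Minimum is 2 at row 1 (x_2 leaves); pivot element 2/5.
Divide row 1 by 2/5; eliminate column x_1 from the other rows.
After both pivots, the entry at constraint row 1, column RHS is 2.

2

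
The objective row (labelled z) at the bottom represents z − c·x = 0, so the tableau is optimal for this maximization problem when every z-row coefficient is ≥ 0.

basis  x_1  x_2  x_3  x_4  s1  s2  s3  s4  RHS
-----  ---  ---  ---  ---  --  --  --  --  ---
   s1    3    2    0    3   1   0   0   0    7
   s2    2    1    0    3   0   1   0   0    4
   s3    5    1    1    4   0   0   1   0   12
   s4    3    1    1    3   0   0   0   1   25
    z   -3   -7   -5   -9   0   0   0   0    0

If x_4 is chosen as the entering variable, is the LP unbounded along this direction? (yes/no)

Column x_4 has positive entries in row(s) 1, 2, 3, 4, so the ratio test bounds it — not unbounded.

no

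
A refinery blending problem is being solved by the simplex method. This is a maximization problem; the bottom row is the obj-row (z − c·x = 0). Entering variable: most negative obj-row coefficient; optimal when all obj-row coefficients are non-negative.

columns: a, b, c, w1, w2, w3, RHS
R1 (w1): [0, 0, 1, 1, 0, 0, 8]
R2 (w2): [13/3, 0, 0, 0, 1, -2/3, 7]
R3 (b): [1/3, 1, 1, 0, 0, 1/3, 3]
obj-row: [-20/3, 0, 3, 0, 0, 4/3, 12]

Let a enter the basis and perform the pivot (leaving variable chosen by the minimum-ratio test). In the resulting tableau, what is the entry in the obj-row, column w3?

Ratio test on column a — row 1: entry 0 ≤ 0; row 2: 7/(13/3) = 21/13; row 3: 3/(1/3) = 9. Minimum is 21/13 at row 2 (w2 leaves); pivot element 13/3.
Divide row 2 by 13/3; eliminate column a from the other rows.
obj-row update in column w3: 4/3 − (-20/3)·(-2/13) = 4/13.

4/13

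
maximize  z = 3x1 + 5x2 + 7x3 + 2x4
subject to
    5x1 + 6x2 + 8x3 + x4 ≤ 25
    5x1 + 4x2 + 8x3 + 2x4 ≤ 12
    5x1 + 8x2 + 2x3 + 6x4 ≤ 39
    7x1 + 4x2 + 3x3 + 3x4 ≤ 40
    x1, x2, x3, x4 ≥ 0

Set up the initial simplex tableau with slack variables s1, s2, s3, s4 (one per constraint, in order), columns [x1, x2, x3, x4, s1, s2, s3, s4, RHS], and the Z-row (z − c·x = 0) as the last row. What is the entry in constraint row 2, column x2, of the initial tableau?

4

Constraint 2 has coefficient 4 on x2.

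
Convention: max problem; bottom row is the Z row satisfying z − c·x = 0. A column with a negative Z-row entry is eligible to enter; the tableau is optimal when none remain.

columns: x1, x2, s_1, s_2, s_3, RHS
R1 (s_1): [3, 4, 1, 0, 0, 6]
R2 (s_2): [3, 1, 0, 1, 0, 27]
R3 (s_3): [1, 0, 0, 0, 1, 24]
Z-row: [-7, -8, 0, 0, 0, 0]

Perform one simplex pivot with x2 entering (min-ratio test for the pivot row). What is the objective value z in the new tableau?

Ratio test on column x2 — row 1: 6/4 = 3/2; row 2: 27/1 = 27; row 3: entry 0 ≤ 0. Minimum is 3/2 at row 1 (s_1 leaves); pivot element 4.
Pivot on row 1; the Z-row RHS becomes 0 − (-8)·(3/2) = 12.

12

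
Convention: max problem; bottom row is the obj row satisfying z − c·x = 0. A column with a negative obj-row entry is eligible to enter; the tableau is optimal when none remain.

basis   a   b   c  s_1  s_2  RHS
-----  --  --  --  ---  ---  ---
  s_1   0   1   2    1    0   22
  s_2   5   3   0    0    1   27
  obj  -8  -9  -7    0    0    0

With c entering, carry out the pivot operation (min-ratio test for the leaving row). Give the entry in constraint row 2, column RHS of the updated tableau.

Ratio test on column c — row 1: 22/2 = 11; row 2: entry 0 ≤ 0. Minimum is 11 at row 1 (s_1 leaves); pivot element 2.
Divide row 1 by 2; eliminate column c from the other rows.
Row 2 update in column RHS: 27 − 0·11 = 27.

27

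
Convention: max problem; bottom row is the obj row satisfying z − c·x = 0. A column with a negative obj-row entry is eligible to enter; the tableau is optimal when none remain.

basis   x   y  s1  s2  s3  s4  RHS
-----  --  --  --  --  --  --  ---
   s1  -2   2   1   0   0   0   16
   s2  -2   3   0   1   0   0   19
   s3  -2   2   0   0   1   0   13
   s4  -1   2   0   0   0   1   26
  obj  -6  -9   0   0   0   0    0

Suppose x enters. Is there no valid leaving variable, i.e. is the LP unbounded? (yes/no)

Every constraint-row entry in column x is ≤ 0, so increasing x is unbounded.

yes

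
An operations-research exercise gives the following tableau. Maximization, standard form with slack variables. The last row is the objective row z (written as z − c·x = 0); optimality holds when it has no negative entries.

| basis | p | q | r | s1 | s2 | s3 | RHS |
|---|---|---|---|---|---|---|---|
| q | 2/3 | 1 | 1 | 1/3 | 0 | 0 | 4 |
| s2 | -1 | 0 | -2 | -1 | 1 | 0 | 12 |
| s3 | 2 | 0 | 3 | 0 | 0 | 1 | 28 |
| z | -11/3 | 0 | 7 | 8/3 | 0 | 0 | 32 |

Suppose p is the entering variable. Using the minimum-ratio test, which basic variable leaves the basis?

Column p entries and ratios — q: 4/(2/3) = 6; s2: -1 ≤ 0, skip; s3: 28/2 = 14.
Smallest ratio is 6 in the row of q, so q leaves.

q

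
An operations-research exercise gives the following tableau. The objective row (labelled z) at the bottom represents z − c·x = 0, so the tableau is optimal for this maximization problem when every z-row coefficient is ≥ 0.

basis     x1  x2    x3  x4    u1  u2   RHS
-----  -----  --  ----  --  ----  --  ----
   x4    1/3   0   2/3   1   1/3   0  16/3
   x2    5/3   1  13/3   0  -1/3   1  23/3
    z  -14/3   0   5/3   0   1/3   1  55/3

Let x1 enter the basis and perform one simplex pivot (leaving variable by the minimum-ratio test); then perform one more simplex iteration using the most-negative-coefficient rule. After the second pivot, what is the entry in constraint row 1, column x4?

Ratio test on column x1 — row 1: (16/3)/(1/3) = 16; row 2: (23/3)/(5/3) = 23/5. Minimum is 23/5 at row 2 (x2 leaves); pivot element 5/3.
Divide row 2 by 5/3; eliminate column x1 from the other rows.
Second iteration: most negative z-row entry is -3/5 in column u1, so u1 enters.
Ratio test on column u1 — row 1: (19/5)/(2/5) = 19/2; row 2: entry -1/5 ≤ 0. Minimum is 19/2 at row 1 (x4 leaves); pivot element 2/5.
Divide row 1 by 2/5; eliminate column u1 from the other rows.
After both pivots, the entry at constraint row 1, column x4 is 5/2.

5/2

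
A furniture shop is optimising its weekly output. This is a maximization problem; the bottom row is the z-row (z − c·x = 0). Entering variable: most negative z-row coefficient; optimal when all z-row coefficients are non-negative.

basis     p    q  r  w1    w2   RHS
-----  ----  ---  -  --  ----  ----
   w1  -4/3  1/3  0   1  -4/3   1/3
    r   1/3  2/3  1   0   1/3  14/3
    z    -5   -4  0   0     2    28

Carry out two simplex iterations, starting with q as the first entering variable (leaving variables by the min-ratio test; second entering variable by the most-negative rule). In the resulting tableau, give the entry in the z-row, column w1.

Ratio test on column q — row 1: (1/3)/(1/3) = 1; row 2: (14/3)/(2/3) = 7. Minimum is 1 at row 1 (w1 leaves); pivot element 1/3.
Divide row 1 by 1/3; eliminate column q from the other rows.
Second iteration: most negative z-row entry is -21 in column p, so p enters.
Ratio test on column p — row 1: entry -4 ≤ 0; row 2: 4/3 = 4/3. Minimum is 4/3 at row 2 (r leaves); pivot element 3.
Divide row 2 by 3; eliminate column p from the other rows.
After both pivots, the entry at the z-row, column w1 is -2.

-2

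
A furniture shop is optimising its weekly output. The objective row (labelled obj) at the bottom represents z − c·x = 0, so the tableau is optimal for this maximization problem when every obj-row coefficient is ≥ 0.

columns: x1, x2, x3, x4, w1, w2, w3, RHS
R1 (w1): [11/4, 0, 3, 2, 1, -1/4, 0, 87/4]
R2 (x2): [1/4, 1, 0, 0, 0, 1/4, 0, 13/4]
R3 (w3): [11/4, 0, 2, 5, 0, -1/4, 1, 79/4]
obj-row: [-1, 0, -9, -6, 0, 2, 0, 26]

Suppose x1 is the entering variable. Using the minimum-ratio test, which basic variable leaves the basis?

w3

Column x1 entries and ratios — w1: (87/4)/(11/4) = 87/11; x2: (13/4)/(1/4) = 13; w3: (79/4)/(11/4) = 79/11.
Smallest ratio is 79/11 in the row of w3, so w3 leaves.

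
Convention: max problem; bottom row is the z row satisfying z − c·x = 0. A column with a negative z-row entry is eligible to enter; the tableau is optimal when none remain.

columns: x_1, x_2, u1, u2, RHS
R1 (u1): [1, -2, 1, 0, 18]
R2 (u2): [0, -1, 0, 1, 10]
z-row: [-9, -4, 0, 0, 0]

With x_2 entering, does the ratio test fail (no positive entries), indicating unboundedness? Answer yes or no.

yes

Every constraint-row entry in column x_2 is ≤ 0, so increasing x_2 is unbounded.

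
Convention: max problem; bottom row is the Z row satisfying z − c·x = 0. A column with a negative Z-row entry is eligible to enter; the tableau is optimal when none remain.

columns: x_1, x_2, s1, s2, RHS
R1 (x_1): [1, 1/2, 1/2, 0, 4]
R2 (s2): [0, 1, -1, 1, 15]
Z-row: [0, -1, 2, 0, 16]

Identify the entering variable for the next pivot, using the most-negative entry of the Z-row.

x_2

Negative Z-row entries: x_2: -1.
The most negative is -1 in column x_2, so x_2 enters.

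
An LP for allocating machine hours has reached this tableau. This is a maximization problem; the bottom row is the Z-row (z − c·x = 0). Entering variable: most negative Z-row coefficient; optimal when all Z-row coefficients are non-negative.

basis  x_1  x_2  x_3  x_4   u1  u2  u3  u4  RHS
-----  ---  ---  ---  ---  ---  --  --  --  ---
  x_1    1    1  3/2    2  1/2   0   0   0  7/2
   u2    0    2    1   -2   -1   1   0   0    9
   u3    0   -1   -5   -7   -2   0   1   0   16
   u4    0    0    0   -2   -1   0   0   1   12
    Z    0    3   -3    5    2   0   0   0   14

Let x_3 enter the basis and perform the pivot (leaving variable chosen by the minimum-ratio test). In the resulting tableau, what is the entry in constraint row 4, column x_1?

0

Ratio test on column x_3 — row 1: (7/2)/(3/2) = 7/3; row 2: 9/1 = 9; row 3: entry -5 ≤ 0; row 4: entry 0 ≤ 0. Minimum is 7/3 at row 1 (x_1 leaves); pivot element 3/2.
Divide row 1 by 3/2; eliminate column x_3 from the other rows.
Row 4 update in column x_1: 0 − 0·(2/3) = 0.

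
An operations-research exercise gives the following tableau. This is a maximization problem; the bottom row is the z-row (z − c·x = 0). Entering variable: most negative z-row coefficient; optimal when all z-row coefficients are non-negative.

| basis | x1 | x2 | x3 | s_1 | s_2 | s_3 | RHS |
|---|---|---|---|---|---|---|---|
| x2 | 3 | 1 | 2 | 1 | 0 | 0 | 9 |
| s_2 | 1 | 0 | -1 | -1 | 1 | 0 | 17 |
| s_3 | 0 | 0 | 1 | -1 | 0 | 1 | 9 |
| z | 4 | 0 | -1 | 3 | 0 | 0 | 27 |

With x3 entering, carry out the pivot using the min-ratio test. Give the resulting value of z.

Ratio test on column x3 — row 1: 9/2 = 9/2; row 2: entry -1 ≤ 0; row 3: 9/1 = 9. Minimum is 9/2 at row 1 (x2 leaves); pivot element 2.
Pivot on row 1; the z-row RHS becomes 27 − (-1)·(9/2) = 63/2.

63/2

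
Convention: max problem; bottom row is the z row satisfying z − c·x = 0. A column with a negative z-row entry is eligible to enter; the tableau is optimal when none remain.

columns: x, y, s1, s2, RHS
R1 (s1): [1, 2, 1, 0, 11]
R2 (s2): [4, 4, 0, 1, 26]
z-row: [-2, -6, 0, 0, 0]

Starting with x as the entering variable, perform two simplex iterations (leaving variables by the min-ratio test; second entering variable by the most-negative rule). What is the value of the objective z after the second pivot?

Ratio test on column x — row 1: 11/1 = 11; row 2: 26/4 = 13/2. Minimum is 13/2 at row 2 (s2 leaves); pivot element 4.
Pivot on row 2; the z-row RHS becomes 0 − (-2)·(13/2) = 13.
Next entering variable (most negative z-row entry -4): y.
Ratio test on column y — row 1: (9/2)/1 = 9/2; row 2: (13/2)/1 = 13/2. Minimum is 9/2 at row 1 (s1 leaves); pivot element 1.
After the second pivot the z-row RHS is 13 − (-4)·(9/2) = 31.

31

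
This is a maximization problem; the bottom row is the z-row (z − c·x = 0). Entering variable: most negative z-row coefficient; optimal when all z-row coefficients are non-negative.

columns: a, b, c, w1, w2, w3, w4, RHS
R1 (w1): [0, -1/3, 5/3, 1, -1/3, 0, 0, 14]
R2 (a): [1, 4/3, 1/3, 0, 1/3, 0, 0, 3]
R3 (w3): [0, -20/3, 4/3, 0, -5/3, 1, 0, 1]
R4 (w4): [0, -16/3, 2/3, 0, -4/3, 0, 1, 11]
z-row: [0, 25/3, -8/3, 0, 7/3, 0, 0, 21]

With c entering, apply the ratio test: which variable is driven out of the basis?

Column c entries and ratios — w1: 14/(5/3) = 42/5; a: 3/(1/3) = 9; w3: 1/(4/3) = 3/4; w4: 11/(2/3) = 33/2.
Smallest ratio is 3/4 in the row of w3, so w3 leaves.

w3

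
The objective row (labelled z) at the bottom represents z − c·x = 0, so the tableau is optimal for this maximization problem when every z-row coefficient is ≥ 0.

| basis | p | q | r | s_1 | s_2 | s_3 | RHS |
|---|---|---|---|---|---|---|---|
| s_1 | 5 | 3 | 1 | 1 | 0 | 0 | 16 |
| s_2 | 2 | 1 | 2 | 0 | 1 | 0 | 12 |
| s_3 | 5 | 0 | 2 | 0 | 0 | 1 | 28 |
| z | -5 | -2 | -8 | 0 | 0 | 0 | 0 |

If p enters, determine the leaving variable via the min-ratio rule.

Column p entries and ratios — s_1: 16/5 = 16/5; s_2: 12/2 = 6; s_3: 28/5 = 28/5.
Smallest ratio is 16/5 in the row of s_1, so s_1 leaves.

s_1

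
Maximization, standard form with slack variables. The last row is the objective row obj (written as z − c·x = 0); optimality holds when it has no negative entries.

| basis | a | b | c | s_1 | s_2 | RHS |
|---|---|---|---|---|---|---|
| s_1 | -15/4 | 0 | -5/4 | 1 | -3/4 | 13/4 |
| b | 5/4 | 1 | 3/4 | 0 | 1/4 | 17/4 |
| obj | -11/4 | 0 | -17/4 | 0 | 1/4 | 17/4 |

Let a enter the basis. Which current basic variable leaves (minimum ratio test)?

Column a entries and ratios — s_1: -15/4 ≤ 0, skip; b: (17/4)/(5/4) = 17/5.
Smallest ratio is 17/5 in the row of b, so b leaves.

b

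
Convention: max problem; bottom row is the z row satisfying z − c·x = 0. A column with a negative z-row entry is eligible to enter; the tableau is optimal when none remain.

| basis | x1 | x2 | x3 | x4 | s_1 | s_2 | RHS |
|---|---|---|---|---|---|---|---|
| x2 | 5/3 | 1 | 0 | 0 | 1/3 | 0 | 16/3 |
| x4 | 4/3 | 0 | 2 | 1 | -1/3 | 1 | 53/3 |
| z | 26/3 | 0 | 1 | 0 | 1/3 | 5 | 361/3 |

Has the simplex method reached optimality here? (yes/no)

Every z-row coefficient is ≥ 0, so the tableau is optimal.

yes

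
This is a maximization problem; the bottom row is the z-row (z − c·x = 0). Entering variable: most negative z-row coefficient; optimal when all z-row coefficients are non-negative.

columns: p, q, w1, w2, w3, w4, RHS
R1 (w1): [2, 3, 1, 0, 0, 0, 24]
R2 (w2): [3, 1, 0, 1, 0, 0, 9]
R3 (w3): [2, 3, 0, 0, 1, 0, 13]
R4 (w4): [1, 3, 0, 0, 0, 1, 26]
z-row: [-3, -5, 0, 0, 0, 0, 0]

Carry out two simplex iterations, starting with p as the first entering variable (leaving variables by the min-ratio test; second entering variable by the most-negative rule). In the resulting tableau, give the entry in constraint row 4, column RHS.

15

Ratio test on column p — row 1: 24/2 = 12; row 2: 9/3 = 3; row 3: 13/2 = 13/2; row 4: 26/1 = 26. Minimum is 3 at row 2 (w2 leaves); pivot element 3.
Divide row 2 by 3; eliminate column p from the other rows.
Second iteration: most negative z-row entry is -4 in column q, so q enters.
Ratio test on column q — row 1: 18/(7/3) = 54/7; row 2: 3/(1/3) = 9; row 3: 7/(7/3) = 3; row 4: 23/(8/3) = 69/8. Minimum is 3 at row 3 (w3 leaves); pivot element 7/3.
Divide row 3 by 7/3; eliminate column q from the other rows.
After both pivots, the entry at constraint row 4, column RHS is 15.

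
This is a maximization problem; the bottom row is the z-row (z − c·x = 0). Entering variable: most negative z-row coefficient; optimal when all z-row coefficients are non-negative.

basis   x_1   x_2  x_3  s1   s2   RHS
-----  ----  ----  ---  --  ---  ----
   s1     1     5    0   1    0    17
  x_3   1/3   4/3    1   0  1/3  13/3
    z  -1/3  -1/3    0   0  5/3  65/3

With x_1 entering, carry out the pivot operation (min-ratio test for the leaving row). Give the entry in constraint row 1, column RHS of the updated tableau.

4

Ratio test on column x_1 — row 1: 17/1 = 17; row 2: (13/3)/(1/3) = 13. Minimum is 13 at row 2 (x_3 leaves); pivot element 1/3.
Divide row 2 by 1/3; eliminate column x_1 from the other rows.
Row 1 update in column RHS: 17 − 1·13 = 4.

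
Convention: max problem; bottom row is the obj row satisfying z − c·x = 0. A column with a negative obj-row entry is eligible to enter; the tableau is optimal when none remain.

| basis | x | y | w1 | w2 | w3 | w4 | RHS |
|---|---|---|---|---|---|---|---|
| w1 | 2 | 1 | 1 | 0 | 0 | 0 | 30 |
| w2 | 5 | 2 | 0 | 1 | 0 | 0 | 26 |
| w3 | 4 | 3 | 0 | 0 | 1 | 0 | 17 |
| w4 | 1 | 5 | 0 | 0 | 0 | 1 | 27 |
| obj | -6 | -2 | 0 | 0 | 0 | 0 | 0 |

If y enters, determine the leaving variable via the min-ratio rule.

Column y entries and ratios — w1: 30/1 = 30; w2: 26/2 = 13; w3: 17/3 = 17/3; w4: 27/5 = 27/5.
Smallest ratio is 27/5 in the row of w4, so w4 leaves.

w4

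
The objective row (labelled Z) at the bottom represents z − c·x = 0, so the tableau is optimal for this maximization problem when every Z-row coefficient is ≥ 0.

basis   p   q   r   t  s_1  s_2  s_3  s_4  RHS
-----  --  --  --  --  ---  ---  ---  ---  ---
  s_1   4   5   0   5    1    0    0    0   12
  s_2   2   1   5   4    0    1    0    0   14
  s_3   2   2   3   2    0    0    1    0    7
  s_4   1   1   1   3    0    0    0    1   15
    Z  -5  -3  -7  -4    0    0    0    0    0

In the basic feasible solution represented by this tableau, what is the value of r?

0

r is not in the basis, so in the current basic feasible solution r = 0.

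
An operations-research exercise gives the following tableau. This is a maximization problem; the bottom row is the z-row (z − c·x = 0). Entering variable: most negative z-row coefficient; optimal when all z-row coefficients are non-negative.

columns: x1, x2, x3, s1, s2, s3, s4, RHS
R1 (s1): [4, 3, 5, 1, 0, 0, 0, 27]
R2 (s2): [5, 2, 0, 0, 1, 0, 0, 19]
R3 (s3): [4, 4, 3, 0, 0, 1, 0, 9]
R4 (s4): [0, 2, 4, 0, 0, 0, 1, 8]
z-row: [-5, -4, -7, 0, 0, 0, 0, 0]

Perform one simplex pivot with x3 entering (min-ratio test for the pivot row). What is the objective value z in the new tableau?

14

Ratio test on column x3 — row 1: 27/5 = 27/5; row 2: entry 0 ≤ 0; row 3: 9/3 = 3; row 4: 8/4 = 2. Minimum is 2 at row 4 (s4 leaves); pivot element 4.
Pivot on row 4; the z-row RHS becomes 0 − (-7)·2 = 14.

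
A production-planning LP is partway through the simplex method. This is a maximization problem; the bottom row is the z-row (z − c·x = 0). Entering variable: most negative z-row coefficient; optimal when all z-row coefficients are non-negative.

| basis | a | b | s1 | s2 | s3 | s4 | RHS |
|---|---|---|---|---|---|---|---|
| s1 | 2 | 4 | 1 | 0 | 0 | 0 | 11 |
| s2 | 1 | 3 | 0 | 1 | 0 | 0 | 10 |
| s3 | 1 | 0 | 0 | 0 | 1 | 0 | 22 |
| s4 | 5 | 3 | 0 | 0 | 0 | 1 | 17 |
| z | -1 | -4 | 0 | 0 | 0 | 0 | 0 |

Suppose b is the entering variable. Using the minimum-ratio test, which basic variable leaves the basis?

Column b entries and ratios — s1: 11/4 = 11/4; s2: 10/3 = 10/3; s3: 0 ≤ 0, skip; s4: 17/3 = 17/3.
Smallest ratio is 11/4 in the row of s1, so s1 leaves.

s1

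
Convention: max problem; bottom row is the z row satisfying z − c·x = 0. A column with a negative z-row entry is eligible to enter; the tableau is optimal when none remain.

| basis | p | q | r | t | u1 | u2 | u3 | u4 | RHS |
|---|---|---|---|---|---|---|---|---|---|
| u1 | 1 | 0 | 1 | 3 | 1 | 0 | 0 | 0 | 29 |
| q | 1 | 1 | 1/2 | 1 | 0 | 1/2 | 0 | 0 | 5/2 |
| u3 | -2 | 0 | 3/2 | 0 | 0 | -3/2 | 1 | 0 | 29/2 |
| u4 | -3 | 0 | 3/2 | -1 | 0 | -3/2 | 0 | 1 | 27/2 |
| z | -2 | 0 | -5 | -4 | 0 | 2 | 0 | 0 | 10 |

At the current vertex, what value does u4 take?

27/2

u4 is basic (row 4); its value is the RHS of that row, 27/2.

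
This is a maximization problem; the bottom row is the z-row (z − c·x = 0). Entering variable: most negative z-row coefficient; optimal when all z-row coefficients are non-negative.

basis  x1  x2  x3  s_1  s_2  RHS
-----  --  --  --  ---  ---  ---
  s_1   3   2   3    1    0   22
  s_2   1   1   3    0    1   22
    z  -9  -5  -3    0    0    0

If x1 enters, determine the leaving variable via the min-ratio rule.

Column x1 entries and ratios — s_1: 22/3 = 22/3; s_2: 22/1 = 22.
Smallest ratio is 22/3 in the row of s_1, so s_1 leaves.

s_1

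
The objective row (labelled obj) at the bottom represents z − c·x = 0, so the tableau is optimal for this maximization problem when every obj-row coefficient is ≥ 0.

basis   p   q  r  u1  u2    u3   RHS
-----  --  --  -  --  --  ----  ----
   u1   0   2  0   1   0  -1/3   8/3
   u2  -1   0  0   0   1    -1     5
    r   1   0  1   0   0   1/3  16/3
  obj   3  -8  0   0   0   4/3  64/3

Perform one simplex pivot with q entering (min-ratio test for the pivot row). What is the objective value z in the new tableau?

Ratio test on column q — row 1: (8/3)/2 = 4/3; row 2: entry 0 ≤ 0; row 3: entry 0 ≤ 0. Minimum is 4/3 at row 1 (u1 leaves); pivot element 2.
Pivot on row 1; the obj-row RHS becomes 64/3 − (-8)·(4/3) = 32.

32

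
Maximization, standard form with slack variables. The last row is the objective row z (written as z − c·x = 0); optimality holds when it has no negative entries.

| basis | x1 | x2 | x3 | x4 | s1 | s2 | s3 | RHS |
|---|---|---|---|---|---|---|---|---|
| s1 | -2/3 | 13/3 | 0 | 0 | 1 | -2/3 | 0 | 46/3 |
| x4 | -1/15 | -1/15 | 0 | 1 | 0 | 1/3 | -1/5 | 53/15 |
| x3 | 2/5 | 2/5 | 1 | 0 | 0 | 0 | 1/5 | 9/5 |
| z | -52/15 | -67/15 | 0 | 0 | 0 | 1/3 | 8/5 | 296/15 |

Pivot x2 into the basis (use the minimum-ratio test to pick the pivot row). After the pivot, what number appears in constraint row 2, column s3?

-1/5

Ratio test on column x2 — row 1: (46/3)/(13/3) = 46/13; row 2: entry -1/15 ≤ 0; row 3: (9/5)/(2/5) = 9/2. Minimum is 46/13 at row 1 (s1 leaves); pivot element 13/3.
Divide row 1 by 13/3; eliminate column x2 from the other rows.
Row 2 update in column s3: -1/5 − (-1/15)·0 = -1/5.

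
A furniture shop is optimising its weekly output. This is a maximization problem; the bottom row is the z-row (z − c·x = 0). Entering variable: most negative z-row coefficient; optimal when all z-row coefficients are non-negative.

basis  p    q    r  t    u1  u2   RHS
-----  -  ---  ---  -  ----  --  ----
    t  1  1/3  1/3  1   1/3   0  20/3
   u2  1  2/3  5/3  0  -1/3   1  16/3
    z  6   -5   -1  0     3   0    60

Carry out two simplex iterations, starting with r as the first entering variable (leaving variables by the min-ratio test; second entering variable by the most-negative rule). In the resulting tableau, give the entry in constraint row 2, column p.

3/2

Ratio test on column r — row 1: (20/3)/(1/3) = 20; row 2: (16/3)/(5/3) = 16/5. Minimum is 16/5 at row 2 (u2 leaves); pivot element 5/3.
Divide row 2 by 5/3; eliminate column r from the other rows.
Second iteration: most negative z-row entry is -23/5 in column q, so q enters.
Ratio test on column q — row 1: (28/5)/(1/5) = 28; row 2: (16/5)/(2/5) = 8. Minimum is 8 at row 2 (r leaves); pivot element 2/5.
Divide row 2 by 2/5; eliminate column q from the other rows.
After both pivots, the entry at constraint row 2, column p is 3/2.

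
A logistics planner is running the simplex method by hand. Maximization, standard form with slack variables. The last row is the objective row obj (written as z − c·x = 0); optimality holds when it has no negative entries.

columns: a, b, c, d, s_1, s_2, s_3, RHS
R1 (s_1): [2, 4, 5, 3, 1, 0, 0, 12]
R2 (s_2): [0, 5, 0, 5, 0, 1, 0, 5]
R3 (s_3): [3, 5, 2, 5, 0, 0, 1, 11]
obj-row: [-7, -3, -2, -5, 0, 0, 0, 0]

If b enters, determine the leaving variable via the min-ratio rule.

Column b entries and ratios — s_1: 12/4 = 3; s_2: 5/5 = 1; s_3: 11/5 = 11/5.
Smallest ratio is 1 in the row of s_2, so s_2 leaves.

s_2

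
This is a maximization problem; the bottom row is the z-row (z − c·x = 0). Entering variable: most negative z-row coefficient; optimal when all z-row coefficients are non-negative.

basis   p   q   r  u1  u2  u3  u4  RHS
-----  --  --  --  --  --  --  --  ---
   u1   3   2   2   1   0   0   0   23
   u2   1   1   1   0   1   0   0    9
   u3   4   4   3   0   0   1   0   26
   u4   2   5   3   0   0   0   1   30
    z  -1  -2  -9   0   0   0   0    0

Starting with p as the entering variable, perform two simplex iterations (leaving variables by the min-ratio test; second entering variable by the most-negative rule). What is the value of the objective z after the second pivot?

Ratio test on column p — row 1: 23/3 = 23/3; row 2: 9/1 = 9; row 3: 26/4 = 13/2; row 4: 30/2 = 15. Minimum is 13/2 at row 3 (u3 leaves); pivot element 4.
Pivot on row 3; the z-row RHS becomes 0 − (-1)·(13/2) = 13/2.
Next entering variable (most negative z-row entry -33/4): r.
Ratio test on column r — row 1: entry -1/4 ≤ 0; row 2: (5/2)/(1/4) = 10; row 3: (13/2)/(3/4) = 26/3; row 4: 17/(3/2) = 34/3. Minimum is 26/3 at row 3 (p leaves); pivot element 3/4.
After the second pivot the z-row RHS is 13/2 − (-33/4)·(26/3) = 78.

78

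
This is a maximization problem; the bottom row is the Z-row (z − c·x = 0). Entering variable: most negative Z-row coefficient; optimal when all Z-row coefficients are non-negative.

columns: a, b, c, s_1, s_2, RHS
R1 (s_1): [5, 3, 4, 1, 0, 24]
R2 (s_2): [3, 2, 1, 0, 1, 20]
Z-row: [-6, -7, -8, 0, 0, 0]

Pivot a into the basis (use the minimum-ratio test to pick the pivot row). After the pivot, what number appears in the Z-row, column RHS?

144/5

Ratio test on column a — row 1: 24/5 = 24/5; row 2: 20/3 = 20/3. Minimum is 24/5 at row 1 (s_1 leaves); pivot element 5.
Divide row 1 by 5; eliminate column a from the other rows.
Z-row update in column RHS: 0 − (-6)·(24/5) = 144/5.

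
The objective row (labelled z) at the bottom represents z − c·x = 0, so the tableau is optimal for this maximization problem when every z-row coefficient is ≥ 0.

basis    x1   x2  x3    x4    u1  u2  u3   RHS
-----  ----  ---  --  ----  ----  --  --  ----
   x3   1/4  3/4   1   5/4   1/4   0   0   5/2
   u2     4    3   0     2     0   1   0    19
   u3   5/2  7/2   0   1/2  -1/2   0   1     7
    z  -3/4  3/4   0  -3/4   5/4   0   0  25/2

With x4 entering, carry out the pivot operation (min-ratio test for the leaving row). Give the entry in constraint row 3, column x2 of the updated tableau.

16/5

Ratio test on column x4 — row 1: (5/2)/(5/4) = 2; row 2: 19/2 = 19/2; row 3: 7/(1/2) = 14. Minimum is 2 at row 1 (x3 leaves); pivot element 5/4.
Divide row 1 by 5/4; eliminate column x4 from the other rows.
Row 3 update in column x2: 7/2 − (1/2)·(3/5) = 16/5.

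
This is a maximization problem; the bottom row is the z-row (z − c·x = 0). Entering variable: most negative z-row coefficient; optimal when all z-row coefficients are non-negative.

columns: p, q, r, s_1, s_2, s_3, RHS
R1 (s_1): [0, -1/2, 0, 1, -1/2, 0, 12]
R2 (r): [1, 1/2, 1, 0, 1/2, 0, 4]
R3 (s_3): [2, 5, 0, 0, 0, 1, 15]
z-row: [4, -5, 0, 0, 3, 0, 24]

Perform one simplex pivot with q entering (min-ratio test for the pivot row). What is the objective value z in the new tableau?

39

Ratio test on column q — row 1: entry -1/2 ≤ 0; row 2: 4/(1/2) = 8; row 3: 15/5 = 3. Minimum is 3 at row 3 (s_3 leaves); pivot element 5.
Pivot on row 3; the z-row RHS becomes 24 − (-5)·3 = 39.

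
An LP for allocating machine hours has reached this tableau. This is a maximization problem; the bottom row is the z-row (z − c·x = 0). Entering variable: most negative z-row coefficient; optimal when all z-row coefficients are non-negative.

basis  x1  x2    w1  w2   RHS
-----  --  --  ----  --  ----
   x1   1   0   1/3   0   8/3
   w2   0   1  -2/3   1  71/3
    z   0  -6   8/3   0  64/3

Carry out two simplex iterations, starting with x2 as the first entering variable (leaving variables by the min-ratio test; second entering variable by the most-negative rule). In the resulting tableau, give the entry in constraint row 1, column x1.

Ratio test on column x2 — row 1: entry 0 ≤ 0; row 2: (71/3)/1 = 71/3. Minimum is 71/3 at row 2 (w2 leaves); pivot element 1.
Divide row 2 by 1; eliminate column x2 from the other rows.
Second iteration: most negative z-row entry is -4/3 in column w1, so w1 enters.
Ratio test on column w1 — row 1: (8/3)/(1/3) = 8; row 2: entry -2/3 ≤ 0. Minimum is 8 at row 1 (x1 leaves); pivot element 1/3.
Divide row 1 by 1/3; eliminate column w1 from the other rows.
After both pivots, the entry at constraint row 1, column x1 is 3.

3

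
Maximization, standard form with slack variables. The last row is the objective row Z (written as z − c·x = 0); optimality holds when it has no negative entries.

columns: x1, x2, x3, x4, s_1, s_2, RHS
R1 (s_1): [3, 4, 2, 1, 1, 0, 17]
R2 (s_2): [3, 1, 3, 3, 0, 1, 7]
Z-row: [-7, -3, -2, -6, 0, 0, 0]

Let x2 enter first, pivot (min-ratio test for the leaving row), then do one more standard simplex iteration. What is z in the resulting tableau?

Ratio test on column x2 — row 1: 17/4 = 17/4; row 2: 7/1 = 7. Minimum is 17/4 at row 1 (s_1 leaves); pivot element 4.
Pivot on row 1; the Z-row RHS becomes 0 − (-3)·(17/4) = 51/4.
Next entering variable (most negative Z-row entry -21/4): x4.
Ratio test on column x4 — row 1: (17/4)/(1/4) = 17; row 2: (11/4)/(11/4) = 1. Minimum is 1 at row 2 (s_2 leaves); pivot element 11/4.
After the second pivot the Z-row RHS is 51/4 − (-21/4)·1 = 18.

18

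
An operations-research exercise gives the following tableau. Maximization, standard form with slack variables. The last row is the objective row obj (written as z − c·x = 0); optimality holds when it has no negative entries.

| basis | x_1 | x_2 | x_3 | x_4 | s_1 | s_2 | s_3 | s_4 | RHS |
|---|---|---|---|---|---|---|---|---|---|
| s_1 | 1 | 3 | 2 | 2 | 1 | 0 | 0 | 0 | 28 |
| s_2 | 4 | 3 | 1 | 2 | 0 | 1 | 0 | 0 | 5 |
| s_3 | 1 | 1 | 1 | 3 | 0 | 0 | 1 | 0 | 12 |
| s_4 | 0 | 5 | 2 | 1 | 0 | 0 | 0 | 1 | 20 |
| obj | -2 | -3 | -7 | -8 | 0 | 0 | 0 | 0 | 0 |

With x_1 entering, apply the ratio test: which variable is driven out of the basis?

Column x_1 entries and ratios — s_1: 28/1 = 28; s_2: 5/4 = 5/4; s_3: 12/1 = 12; s_4: 0 ≤ 0, skip.
Smallest ratio is 5/4 in the row of s_2, so s_2 leaves.

s_2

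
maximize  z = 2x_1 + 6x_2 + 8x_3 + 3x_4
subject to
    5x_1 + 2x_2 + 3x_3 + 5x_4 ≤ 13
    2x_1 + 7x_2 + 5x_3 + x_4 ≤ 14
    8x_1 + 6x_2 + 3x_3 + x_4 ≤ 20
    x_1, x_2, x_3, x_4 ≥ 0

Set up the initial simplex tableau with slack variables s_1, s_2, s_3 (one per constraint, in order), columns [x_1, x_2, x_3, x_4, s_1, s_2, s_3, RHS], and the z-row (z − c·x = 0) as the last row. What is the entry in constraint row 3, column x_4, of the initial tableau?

Constraint 3 has coefficient 1 on x_4.

1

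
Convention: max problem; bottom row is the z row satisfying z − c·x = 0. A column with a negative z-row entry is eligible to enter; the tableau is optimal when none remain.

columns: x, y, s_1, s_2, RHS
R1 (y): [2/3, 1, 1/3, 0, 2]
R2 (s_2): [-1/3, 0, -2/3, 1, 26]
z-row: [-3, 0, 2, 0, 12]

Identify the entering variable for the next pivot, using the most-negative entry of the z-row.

x

Negative z-row entries: x: -3.
The most negative is -3 in column x, so x enters.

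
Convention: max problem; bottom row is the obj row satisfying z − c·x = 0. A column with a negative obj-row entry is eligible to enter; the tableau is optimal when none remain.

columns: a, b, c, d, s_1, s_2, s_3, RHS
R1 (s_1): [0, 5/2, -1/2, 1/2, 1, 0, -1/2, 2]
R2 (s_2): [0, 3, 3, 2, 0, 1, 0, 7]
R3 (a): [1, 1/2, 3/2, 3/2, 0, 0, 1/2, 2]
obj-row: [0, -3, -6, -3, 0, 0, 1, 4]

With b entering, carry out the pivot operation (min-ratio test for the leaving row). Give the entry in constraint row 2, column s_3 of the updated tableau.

Ratio test on column b — row 1: 2/(5/2) = 4/5; row 2: 7/3 = 7/3; row 3: 2/(1/2) = 4. Minimum is 4/5 at row 1 (s_1 leaves); pivot element 5/2.
Divide row 1 by 5/2; eliminate column b from the other rows.
Row 2 update in column s_3: 0 − 3·(-1/5) = 3/5.

3/5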